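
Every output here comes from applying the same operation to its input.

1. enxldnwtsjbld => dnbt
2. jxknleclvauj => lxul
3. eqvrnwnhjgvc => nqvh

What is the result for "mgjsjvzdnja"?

Each output is the input with this applied: keep one character in every 3, starting at position 2 (positions 2nd, 5th, 8th, ...), then swap each adjacent pair of characters (1↔2, 3↔4, ...).
For "mgjsjvzdnja", step one produces "gjda"; step two turns that into "jgad".

jgad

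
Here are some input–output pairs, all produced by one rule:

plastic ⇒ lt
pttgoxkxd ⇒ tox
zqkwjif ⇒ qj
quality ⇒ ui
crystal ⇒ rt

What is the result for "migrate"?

ia

Each output is the input with this applied: keep one character in every 3, starting at position 2 (positions 2nd, 5th, 8th, ...).
Applying that to "migrate" gives "ia".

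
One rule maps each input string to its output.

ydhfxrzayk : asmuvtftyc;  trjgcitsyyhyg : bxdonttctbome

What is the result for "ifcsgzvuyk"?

Rule — shift every letter 5 places backward in the alphabet (wrapping around), then move the first 3 characters to the end (rotate left by 3).
On "ifcsgzvuyk" that produces "nbuqptfdax".
(Check on "trjgcitsyyhyg": → "omebxdonttctb" → "bxdonttctbome" ✓)

nbuqptfdax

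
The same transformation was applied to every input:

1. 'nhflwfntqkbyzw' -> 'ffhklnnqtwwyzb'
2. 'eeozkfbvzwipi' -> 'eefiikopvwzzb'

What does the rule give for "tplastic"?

The transformation: sort the characters into alphabetical order, then move the first character to the end.
"tplastic" → "acilpstt" → "cilpstta".

cilpstta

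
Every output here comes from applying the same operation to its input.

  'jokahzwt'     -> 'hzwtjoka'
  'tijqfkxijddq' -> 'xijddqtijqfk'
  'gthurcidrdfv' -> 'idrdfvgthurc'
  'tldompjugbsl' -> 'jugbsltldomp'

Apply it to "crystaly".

talycrys

Each output is the input with this applied: swap the front and back halves of the string.
Doing the same to "crystaly": "talycrys".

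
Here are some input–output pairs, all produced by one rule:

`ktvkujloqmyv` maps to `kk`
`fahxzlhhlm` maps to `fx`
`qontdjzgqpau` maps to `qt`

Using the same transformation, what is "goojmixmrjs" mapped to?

gj

What's happening: keep one character in every 3, starting at position 1 (positions 1st, 4th, 7th, ...), then delete the last 2 characters.
Applying both steps to "goojmixmrjs": "gjxj", then "gj".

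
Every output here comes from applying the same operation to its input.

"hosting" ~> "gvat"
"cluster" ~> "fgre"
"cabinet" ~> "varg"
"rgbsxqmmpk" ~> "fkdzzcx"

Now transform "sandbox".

qobk

Rule — shift every letter 13 places forward in the alphabet (wrapping around) — i.e. ROT13, then delete the first 3 characters.
For "sandbox", step one produces "fnaqobk"; step two turns that into "qobk".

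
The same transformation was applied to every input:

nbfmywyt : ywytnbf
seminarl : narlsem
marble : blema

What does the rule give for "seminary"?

narysem

Each output is the input with this applied: swap the front and back halves of the string, then delete the last character.
"seminary" → "narysem".
(Check on "nbfmywyt": → "ywytnbfm" → "ywytnbf" ✓)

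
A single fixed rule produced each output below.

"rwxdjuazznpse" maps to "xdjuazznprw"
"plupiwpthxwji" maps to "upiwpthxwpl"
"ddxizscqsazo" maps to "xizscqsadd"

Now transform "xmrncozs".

rncoxm

In each case the input is transformed by: delete the last 2 characters, then move the first 2 characters to the end (rotate left by 2).
Working it through for "xmrncozs": intermediate "xmrnco", final "rncoxm".
(Check on "ddxizscqsazo": → "ddxizscqsa" → "xizscqsadd" ✓)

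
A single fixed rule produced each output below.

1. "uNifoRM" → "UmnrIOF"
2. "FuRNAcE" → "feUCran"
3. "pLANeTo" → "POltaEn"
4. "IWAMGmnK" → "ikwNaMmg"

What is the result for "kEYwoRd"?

KDeryOW

In each case the input is transformed by: take characters alternately from the front and the back (1st, last, 2nd, 2nd-last, ...), then flip the case of every letter.
On "kEYwoRd" that produces "KDeryOW".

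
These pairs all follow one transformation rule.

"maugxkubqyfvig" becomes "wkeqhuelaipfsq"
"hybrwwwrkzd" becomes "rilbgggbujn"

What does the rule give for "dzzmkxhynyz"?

njjwuhrixij

Looking at the pairs, the operation is to shift every letter 10 places forward in the alphabet (wrapping around).
So "dzzmkxhynyz" becomes "njjwuhrixij".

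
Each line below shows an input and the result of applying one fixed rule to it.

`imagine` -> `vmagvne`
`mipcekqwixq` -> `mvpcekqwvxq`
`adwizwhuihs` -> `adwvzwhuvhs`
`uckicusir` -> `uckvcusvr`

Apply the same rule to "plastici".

Looking at the pairs, the operation is to replace every "i" with "v".
"plastici" → "plastvcv".

plastvcv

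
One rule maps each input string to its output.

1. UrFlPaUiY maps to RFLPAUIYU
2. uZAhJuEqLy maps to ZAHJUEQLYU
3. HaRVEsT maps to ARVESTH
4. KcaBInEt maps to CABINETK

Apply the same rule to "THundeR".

HUNDERT

The rule is to move the first character to the end, then convert every letter to uppercase.
Applying both steps to "THundeR": "HundeRT", then "HUNDERT".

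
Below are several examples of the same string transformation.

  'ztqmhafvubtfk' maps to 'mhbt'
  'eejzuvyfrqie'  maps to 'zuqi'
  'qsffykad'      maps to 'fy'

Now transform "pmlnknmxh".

nkh

Looking at the pairs, the operation is to swap each adjacent pair of characters (1↔2, 3↔4, ...), then keep one character in every 3, starting at position 3 (positions 3rd, 6th, 9th, ...).
"pmlnknmxh" → "mpnlnkxmh" → "nkh".
(Check on "qsffykad": → "sqffkyda" → "fy" ✓)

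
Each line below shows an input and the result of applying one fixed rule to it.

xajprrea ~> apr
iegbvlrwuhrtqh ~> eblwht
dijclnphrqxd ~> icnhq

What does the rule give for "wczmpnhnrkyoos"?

cmnnko

The transformation: delete the last 2 characters, then keep every other character starting from the second (positions 2nd, 4th, 6th, ...).
Applying that to "wczmpnhnrkyoos" gives "cmnnko".
(Check on "xajprrea": → "xajprr" → "apr" ✓)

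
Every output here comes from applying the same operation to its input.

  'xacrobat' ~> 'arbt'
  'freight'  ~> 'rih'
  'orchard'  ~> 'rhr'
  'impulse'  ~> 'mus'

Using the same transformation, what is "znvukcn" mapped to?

The rule is to keep every other character starting from the second (positions 2nd, 4th, 6th, ...).
Applying that to "znvukcn" gives "nuc".

nuc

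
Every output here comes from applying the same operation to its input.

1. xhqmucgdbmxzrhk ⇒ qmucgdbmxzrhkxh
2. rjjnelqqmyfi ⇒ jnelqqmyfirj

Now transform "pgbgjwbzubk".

What's happening: move the first 2 characters to the end (rotate left by 2).
So "pgbgjwbzubk" becomes "bgjwbzubkpg".

bgjwbzubkpg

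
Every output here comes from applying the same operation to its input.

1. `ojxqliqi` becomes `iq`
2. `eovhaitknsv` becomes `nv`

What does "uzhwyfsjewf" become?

In each case the input is transformed by: swap each adjacent pair of characters (1↔2, 3↔4, ...), then keep only the last 2 characters.
Starting from "uzhwyfsjewf": after the first operation, "zuwhfyjswef"; after the second, "ef".

ef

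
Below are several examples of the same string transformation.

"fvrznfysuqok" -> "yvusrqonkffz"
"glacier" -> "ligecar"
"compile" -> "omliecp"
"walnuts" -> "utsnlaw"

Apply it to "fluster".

tsrlfeu

What's happening: sort the characters into reverse alphabetical order, then move the first character to the end.
On "fluster": the first step gives "utsrlfe", and the second then gives "tsrlfeu".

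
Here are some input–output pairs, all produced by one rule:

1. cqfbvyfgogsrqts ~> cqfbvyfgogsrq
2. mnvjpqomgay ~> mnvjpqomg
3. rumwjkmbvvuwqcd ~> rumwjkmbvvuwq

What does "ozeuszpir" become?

In each case the input is transformed by: delete the last 2 characters.
So "ozeuszpir" becomes "ozeuszp".

ozeuszp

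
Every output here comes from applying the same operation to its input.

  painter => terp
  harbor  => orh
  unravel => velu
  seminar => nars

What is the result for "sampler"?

Looking at the pairs, the operation is to move the first character to the end, then delete the first 3 characters.
On "sampler": the first step gives "amplers", and the second then gives "lers".

lers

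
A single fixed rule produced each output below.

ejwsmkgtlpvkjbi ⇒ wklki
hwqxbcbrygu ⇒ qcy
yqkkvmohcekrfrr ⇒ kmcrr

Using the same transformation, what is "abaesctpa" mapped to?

aca

What's happening: keep one character in every 3, starting at position 3 (positions 3rd, 6th, 9th, ...).
So "abaesctpa" becomes "aca".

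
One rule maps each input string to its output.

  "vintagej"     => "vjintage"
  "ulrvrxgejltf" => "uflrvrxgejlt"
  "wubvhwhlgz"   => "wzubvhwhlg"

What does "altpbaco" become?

Rule — swap the first and last characters, then move the last character to the front.
"altpbaco" → "aoltpbac".

aoltpbac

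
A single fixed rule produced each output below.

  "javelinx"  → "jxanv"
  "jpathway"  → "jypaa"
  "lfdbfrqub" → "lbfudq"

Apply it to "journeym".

Looking at the pairs, the operation is to take characters alternately from the front and the back (1st, last, 2nd, 2nd-last, ...), then delete the last 3 characters.
For "journeym" the result is "jmoyu".

jmoyu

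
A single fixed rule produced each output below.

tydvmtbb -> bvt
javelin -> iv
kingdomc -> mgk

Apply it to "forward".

Each output is the input with this applied: reverse the string, then keep one character in every 3, starting at position 2 (positions 2nd, 5th, 8th, ...).
On "forward": the first step gives "drawrof", and the second then gives "rr".

rr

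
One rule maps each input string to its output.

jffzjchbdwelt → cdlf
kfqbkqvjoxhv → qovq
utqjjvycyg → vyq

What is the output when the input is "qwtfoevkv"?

The pattern: keep one character in every 3, starting at position 3 (positions 3rd, 6th, 9th, ...), then move the first character to the end.
On "qwtfoevkv": the first step gives "tev", and the second then gives "evt".

evt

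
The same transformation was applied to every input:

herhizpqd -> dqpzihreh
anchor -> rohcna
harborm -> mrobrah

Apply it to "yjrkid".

dikrjy

Each output is the input with this applied: reverse the string.
So "yjrkid" becomes "dikrjy".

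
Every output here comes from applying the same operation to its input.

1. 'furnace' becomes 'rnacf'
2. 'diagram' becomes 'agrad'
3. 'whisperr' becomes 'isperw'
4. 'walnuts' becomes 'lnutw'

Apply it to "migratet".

Looking at the pairs, the operation is to swap the first and last characters, then delete the first 2 characters.
For "migratet", step one produces "tigratem"; step two turns that into "gratem".
(Check on "diagram": → "miagrad" → "agrad" ✓)

gratem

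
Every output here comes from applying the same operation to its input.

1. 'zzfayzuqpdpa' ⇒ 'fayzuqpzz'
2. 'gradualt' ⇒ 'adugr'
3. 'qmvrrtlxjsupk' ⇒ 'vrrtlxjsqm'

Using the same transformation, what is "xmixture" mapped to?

ixtxm

What's happening: delete the last 3 characters, then move the first 2 characters to the end (rotate left by 2).
So "xmixture" becomes "ixtxm".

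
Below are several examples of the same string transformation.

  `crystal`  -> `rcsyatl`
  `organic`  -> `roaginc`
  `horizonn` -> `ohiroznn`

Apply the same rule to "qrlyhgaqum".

rqylghqamu

Each output is the input with this applied: swap each adjacent pair of characters (1↔2, 3↔4, ...).
Applying that to "qrlyhgaqum" gives "rqylghqamu".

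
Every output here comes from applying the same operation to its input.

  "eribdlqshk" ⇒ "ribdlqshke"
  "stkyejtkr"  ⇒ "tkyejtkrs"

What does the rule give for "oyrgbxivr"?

yrgbxivro

The transformation: move the first character to the end.
So "oyrgbxivr" becomes "yrgbxivro".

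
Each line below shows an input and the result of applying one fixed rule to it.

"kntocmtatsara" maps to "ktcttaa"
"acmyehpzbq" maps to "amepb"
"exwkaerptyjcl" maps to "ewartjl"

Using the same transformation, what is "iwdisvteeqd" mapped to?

idsted

The rule is to keep every other character starting from the first (positions 1st, 3rd, 5th, ...).
For "iwdisvteeqd" the result is "idsted".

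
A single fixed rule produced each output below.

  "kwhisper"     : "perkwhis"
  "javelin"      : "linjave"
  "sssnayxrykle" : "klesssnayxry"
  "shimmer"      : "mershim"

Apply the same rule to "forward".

ardforw

In each case the input is transformed by: move the last 3 characters to the front (rotate right by 3).
Doing the same to "forward": "ardforw".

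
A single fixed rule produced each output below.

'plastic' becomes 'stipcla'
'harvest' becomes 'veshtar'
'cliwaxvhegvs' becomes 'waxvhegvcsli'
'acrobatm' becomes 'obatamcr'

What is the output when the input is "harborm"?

The pattern: swap the first and last characters, then move the first 3 characters to the end (rotate left by 3).
Working it through for "harborm": intermediate "marborh", final "borhmar".

borhmar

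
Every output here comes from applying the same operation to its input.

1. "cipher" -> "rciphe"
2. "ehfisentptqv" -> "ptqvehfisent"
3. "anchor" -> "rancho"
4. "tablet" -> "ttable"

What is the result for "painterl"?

rlpainte

Looking at the pairs, the operation is to swap the front and back halves of the string, then move the first 2 characters to the end (rotate left by 2).
Applying both steps to "painterl": "terlpain", then "rlpainte".
(Check on "anchor": → "horanc" → "rancho" ✓)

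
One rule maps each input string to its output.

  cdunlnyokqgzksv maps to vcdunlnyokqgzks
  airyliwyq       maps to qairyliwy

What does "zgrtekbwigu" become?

uzgrtekbwig

Rule — move the last character to the front.
Applying that to "zgrtekbwigu" gives "uzgrtekbwig".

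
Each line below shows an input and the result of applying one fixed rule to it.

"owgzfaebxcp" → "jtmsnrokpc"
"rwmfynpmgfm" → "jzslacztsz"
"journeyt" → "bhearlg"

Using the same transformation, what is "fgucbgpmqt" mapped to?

The transformation: delete the first character, then shift every letter 13 places forward in the alphabet (wrapping around) — i.e. ROT13.
"fgucbgpmqt" → "gucbgpmqt" → "thpotczdg".

thpotczdg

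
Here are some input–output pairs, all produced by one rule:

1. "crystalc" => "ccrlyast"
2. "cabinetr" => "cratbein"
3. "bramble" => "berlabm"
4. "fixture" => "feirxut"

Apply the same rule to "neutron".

The transformation: take characters alternately from the front and the back (1st, last, 2nd, 2nd-last, ...).
Doing the same to "neutron": "nneourt".

nneourt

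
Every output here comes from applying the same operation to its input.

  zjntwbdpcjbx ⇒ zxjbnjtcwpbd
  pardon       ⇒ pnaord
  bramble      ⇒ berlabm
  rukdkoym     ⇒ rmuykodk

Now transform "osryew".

The transformation: take characters alternately from the front and the back (1st, last, 2nd, 2nd-last, ...).
On "osryew" that produces "owsery".

owsery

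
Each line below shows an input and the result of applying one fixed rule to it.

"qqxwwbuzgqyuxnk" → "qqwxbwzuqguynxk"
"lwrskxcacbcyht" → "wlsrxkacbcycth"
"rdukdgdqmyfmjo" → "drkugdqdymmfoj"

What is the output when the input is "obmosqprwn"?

boomqsrpnw

Looking at the pairs, the operation is to swap each adjacent pair of characters (1↔2, 3↔4, ...).
Doing the same to "obmosqprwn": "boomqsrpnw".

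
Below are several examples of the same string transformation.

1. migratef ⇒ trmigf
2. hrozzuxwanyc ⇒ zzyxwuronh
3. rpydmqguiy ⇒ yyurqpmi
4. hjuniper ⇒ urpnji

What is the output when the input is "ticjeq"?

tqji

The transformation: sort the characters into reverse alphabetical order, then delete the last 2 characters.
Applying both steps to "ticjeq": "tqjiec", then "tqji".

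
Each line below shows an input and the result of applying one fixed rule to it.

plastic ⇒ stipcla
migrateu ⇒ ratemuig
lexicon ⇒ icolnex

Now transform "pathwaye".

hwaypeat

The transformation: swap the first and last characters, then move the first 3 characters to the end (rotate left by 3).
Starting from "pathwaye": after the first operation, "eathwayp"; after the second, "hwaypeat".
(Check on "migrateu": → "uigratem" → "ratemuig" ✓)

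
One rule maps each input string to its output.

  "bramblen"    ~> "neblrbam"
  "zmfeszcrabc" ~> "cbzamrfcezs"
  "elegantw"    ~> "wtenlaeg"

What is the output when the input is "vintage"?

egvaitn

Each output is the input with this applied: move the last character to the front, then take characters alternately from the front and the back (1st, last, 2nd, 2nd-last, ...).
Starting from "vintage": after the first operation, "evintag"; after the second, "egvaitn".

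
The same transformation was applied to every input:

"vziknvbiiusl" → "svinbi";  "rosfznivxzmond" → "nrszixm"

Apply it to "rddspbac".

The pattern: move the last 2 characters to the front (rotate right by 2), then keep every other character starting from the first (positions 1st, 3rd, 5th, ...).
Applying both steps to "rddspbac": "acrddspb", then "ardp".

ardp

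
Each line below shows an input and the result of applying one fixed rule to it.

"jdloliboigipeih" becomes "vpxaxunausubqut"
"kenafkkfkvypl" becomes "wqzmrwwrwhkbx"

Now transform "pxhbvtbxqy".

bjtnhfnjck

Rule — shift every letter 12 places forward in the alphabet (wrapping around).
For "pxhbvtbxqy" the result is "bjtnhfnjck".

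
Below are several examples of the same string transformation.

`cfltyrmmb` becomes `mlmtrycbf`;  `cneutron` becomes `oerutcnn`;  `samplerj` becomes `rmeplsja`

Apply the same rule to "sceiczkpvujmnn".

The transformation: take characters alternately from the front and the back (1st, last, 2nd, 2nd-last, ...), then move the first 3 characters to the end (rotate left by 3).
Starting from "sceiczkpvujmnn": after the first operation, "sncnemijcuzvkp"; after the second, "nemijcuzvkpsnc".

nemijcuzvkpsnc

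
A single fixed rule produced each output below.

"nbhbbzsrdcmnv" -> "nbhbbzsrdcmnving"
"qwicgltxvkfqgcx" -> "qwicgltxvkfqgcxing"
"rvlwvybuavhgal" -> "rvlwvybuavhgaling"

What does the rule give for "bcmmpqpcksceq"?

bcmmpqpcksceqing

The rule is to append "ing".
So "bcmmpqpcksceq" becomes "bcmmpqpcksceqing".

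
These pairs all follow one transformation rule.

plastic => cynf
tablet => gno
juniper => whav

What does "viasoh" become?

ivn

In each case the input is transformed by: shift every letter 13 places forward in the alphabet (wrapping around) — i.e. ROT13, then delete the last 3 characters.
On "viasoh": the first step gives "ivnfbu", and the second then gives "ivn".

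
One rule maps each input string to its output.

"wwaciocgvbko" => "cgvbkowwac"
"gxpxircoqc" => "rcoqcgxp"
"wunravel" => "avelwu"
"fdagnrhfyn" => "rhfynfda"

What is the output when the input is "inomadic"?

The pattern: swap the front and back halves of the string, then delete the last 2 characters.
For "inomadic" the result is "adicin".

adicin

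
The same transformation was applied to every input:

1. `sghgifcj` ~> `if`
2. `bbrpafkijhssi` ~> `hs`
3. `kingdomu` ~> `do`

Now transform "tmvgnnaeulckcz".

ck

The pattern: move the last 2 characters to the front (rotate right by 2), then keep only the last 2 characters.
Starting from "tmvgnnaeulckcz": after the first operation, "cztmvgnnaeulck"; after the second, "ck".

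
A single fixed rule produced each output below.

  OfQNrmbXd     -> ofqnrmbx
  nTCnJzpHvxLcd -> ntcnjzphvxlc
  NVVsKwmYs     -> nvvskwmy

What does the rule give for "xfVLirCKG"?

What's happening: delete the last character, then convert every letter to lowercase.
"xfVLirCKG" → "xfVLirCK" → "xfvlirck".

xfvlirck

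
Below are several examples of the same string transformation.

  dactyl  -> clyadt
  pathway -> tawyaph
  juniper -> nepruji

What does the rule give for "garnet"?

Rule — swap each adjacent pair of characters (1↔2, 3↔4, ...), then move the first 3 characters to the end (rotate left by 3).
Applying that to "garnet" gives "rteagn".

rteagn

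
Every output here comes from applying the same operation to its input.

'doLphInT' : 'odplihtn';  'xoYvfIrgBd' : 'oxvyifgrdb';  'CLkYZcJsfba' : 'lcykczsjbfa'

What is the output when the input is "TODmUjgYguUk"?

otmdjuygugku

In each case the input is transformed by: swap each adjacent pair of characters (1↔2, 3↔4, ...), then convert every letter to lowercase.
Working it through for "TODmUjgYguUk": intermediate "OTmDjUYgugkU", final "otmdjuygugku".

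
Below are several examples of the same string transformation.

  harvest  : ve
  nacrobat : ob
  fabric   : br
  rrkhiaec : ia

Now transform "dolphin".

Rule — move the last 2 characters to the front (rotate right by 2), then keep only the last 2 characters.
For "dolphin", step one produces "indolph"; step two turns that into "ph".

ph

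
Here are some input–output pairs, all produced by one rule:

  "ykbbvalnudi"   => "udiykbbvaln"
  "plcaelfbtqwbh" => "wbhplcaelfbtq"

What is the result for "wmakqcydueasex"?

sexwmakqcyduea

The pattern: move the last 3 characters to the front (rotate right by 3).
So "wmakqcydueasex" becomes "sexwmakqcyduea".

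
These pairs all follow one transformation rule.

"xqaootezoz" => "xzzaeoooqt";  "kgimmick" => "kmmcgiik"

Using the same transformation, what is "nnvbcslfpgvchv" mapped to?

In each case the input is transformed by: sort the characters into alphabetical order, then move the last 3 characters to the front (rotate right by 3).
Applying both steps to "nnvbcslfpgvchv": "bccfghlnnpsvvv", then "vvvbccfghlnnps".

vvvbccfghlnnps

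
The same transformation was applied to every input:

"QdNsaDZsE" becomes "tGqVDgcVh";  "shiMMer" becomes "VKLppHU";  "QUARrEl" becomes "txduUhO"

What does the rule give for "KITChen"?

nlwfKHQ

Rule — flip the case of every letter, then shift every letter 3 places forward in the alphabet (wrapping around).
"KITChen" → "nlwfKHQ".
(Check on "QUARrEl": → "quarReL" → "txduUhO" ✓)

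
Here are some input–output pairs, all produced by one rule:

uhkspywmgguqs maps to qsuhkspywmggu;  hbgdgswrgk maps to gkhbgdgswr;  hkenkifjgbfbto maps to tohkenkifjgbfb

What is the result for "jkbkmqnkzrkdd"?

ddjkbkmqnkzrk

What's happening: move the last 2 characters to the front (rotate right by 2).
For "jkbkmqnkzrkdd" the result is "ddjkbkmqnkzrk".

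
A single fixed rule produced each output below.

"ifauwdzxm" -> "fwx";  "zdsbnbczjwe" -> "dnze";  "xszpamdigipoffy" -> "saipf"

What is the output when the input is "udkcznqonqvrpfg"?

The pattern: keep one character in every 3, starting at position 2 (positions 2nd, 5th, 8th, ...).
On "udkcznqonqvrpfg" that produces "dzovf".

dzovf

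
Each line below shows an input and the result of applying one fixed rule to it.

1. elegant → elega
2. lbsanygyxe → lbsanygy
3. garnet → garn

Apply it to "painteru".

painte

Rule — delete the last 2 characters.
On "painteru" that produces "painte".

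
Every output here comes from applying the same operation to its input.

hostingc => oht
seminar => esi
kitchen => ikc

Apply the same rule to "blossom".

In each case the input is transformed by: swap each adjacent pair of characters (1↔2, 3↔4, ...), then keep only the first 3 characters.
On "blossom": the first step gives "lbsoosm", and the second then gives "lbs".
(Check on "hostingc": → "ohtsnicg" → "oht" ✓)

lbs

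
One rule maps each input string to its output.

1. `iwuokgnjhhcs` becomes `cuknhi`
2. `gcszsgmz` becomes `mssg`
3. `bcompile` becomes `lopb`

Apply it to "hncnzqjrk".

Rule — keep every other character starting from the first (positions 1st, 3rd, 5th, ...), then swap the first and last characters.
Starting from "hncnzqjrk": after the first operation, "hczjk"; after the second, "kczjh".

kczjh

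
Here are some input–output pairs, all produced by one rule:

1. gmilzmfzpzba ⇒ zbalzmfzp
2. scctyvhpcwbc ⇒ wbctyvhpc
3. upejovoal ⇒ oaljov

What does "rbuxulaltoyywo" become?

The transformation: delete the first 3 characters, then move the last 3 characters to the front (rotate right by 3).
On "rbuxulaltoyywo": the first step gives "xulaltoyywo", and the second then gives "ywoxulaltoy".
(Check on "upejovoal": → "jovoal" → "oaljov" ✓)

ywoxulaltoy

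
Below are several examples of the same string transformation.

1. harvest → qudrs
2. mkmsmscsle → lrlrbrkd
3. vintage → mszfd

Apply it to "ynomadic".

In each case the input is transformed by: delete the first 2 characters, then shift every letter 1 place backward in the alphabet (wrapping around).
Applying both steps to "ynomadic": "omadic", then "nlzchb".
(Check on "harvest": → "rvest" → "qudrs" ✓)

nlzchb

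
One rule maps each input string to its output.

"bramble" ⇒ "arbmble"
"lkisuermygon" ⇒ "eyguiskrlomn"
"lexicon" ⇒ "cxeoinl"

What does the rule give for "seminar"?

aserinm

What's happening: sort the characters into alphabetical order, then take characters alternately from the front and the back (1st, last, 2nd, 2nd-last, ...).
"seminar" → "aeimnrs" → "aserinm".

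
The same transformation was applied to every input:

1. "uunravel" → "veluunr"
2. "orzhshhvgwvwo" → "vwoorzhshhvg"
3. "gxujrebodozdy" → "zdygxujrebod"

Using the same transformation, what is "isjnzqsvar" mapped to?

varisjnzq

Looking at the pairs, the operation is to move the last 3 characters to the front (rotate right by 3), then delete the last character.
Starting from "isjnzqsvar": after the first operation, "varisjnzqs"; after the second, "varisjnzq".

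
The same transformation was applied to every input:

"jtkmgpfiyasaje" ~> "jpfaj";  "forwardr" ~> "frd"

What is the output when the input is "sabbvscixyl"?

The rule is to swap each adjacent pair of characters (1↔2, 3↔4, ...), then keep one character in every 3, starting at position 2 (positions 2nd, 5th, 8th, ...).
Applying both steps to "sabbvscixyl": "asbbsvicyxl", then "sscl".
(Check on "jtkmgpfiyasaje": → "tjmkpgifayasej" → "jpfaj" ✓)

sscl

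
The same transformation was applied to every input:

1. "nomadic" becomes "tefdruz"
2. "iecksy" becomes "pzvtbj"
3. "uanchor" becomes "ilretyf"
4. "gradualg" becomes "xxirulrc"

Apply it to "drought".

kuiflxy

The pattern: move the last character to the front, then shift every letter 9 places backward in the alphabet (wrapping around).
"drought" → "tdrough" → "kuiflxy".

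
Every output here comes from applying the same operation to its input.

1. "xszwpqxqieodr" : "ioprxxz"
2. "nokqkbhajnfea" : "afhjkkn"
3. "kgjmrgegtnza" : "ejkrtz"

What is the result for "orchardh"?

acdo

The transformation: keep every other character starting from the first (positions 1st, 3rd, 5th, ...), then sort the characters into alphabetical order.
Applying both steps to "orchardh": "ocad", then "acdo".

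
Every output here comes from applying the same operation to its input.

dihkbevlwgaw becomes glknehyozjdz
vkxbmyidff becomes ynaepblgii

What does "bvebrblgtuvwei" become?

eyheueojwxyzhl

The rule is to shift every letter 3 places forward in the alphabet (wrapping around).
So "bvebrblgtuvwei" becomes "eyheueojwxyzhl".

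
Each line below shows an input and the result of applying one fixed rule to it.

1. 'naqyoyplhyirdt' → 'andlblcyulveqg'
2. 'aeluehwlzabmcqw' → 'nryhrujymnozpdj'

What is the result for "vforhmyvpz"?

The pattern: shift every letter 13 places forward in the alphabet (wrapping around) — i.e. ROT13.
Applying that to "vforhmyvpz" gives "isbeuzlicm".

isbeuzlicm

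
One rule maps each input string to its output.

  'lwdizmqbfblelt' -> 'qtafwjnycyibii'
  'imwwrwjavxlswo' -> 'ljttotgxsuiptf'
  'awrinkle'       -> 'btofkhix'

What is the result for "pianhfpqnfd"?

afxkecmnkcm

The rule is to shift every letter 3 places backward in the alphabet (wrapping around), then swap the first and last characters.
"pianhfpqnfd" → "mfxkecmnkca" → "afxkecmnkcm".
(Check on "awrinkle": → "xtofkhib" → "btofkhix" ✓)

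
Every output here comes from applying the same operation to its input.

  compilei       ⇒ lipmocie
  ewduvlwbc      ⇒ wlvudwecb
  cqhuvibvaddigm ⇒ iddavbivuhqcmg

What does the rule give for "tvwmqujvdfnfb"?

nfdvjuqmwvtbf

The pattern: move the last 2 characters to the front (rotate right by 2), then reverse the string.
Starting from "tvwmqujvdfnfb": after the first operation, "fbtvwmqujvdfn"; after the second, "nfdvjuqmwvtbf".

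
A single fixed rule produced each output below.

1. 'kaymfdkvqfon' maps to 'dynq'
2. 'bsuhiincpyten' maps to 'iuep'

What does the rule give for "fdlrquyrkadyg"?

The transformation: keep one character in every 3, starting at position 3 (positions 3rd, 6th, 9th, ...), then swap each adjacent pair of characters (1↔2, 3↔4, ...).
Applying that to "fdlrquyrkadyg" gives "ulyk".

ulyk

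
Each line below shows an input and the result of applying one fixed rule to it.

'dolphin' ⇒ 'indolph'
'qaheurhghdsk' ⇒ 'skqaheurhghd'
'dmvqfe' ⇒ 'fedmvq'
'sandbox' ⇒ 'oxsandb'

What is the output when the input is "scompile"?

lescompi

In each case the input is transformed by: move the last 2 characters to the front (rotate right by 2).
Doing the same to "scompile": "lescompi".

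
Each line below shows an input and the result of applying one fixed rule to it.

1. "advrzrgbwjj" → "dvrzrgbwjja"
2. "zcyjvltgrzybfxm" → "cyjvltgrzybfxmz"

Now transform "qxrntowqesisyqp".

xrntowqesisyqpq

Each output is the input with this applied: move the first character to the end.
Applying that to "qxrntowqesisyqp" gives "xrntowqesisyqpq".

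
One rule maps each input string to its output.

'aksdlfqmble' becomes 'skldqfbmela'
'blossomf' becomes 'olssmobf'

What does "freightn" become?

ergithfn

What's happening: move the first character to the end, then swap each adjacent pair of characters (1↔2, 3↔4, ...).
Starting from "freightn": after the first operation, "reightnf"; after the second, "ergithfn".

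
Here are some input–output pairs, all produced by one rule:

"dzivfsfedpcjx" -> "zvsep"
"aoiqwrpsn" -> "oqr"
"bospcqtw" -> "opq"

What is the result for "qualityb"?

The pattern: keep every other character starting from the second (positions 2nd, 4th, 6th, ...), then delete the last character.
On "qualityb": the first step gives "ultb", and the second then gives "ult".
(Check on "aoiqwrpsn": → "oqrs" → "oqr" ✓)

ult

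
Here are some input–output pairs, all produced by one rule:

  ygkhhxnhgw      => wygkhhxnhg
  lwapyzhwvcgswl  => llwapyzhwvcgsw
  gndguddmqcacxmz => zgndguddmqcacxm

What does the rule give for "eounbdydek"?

keounbdyde

Rule — move the last character to the front.
On "eounbdydek" that produces "keounbdyde".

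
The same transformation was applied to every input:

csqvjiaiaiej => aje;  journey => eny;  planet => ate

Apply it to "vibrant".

Looking at the pairs, the operation is to swap each adjacent pair of characters (1↔2, 3↔4, ...), then keep only the last 3 characters.
For "vibrant", step one produces "ivrbnat"; step two turns that into "nat".

nat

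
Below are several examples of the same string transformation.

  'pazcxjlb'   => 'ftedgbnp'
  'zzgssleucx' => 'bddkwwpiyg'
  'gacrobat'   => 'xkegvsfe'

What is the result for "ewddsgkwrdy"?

Each output is the input with this applied: move the last character to the front, then shift every letter 4 places forward in the alphabet (wrapping around).
On "ewddsgkwrdy": the first step gives "yewddsgkwrd", and the second then gives "ciahhwkoavh".

ciahhwkoavh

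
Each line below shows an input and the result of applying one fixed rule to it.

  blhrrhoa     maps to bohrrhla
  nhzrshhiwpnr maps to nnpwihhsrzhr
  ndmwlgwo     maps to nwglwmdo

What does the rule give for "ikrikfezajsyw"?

iysjazefkirkw

What's happening: swap the first and last characters, then reverse the string.
Applying both steps to "ikrikfezajsyw": "wkrikfezajsyi", then "iysjazefkirkw".
(Check on "blhrrhoa": → "alhrrhob" → "bohrrhla" ✓)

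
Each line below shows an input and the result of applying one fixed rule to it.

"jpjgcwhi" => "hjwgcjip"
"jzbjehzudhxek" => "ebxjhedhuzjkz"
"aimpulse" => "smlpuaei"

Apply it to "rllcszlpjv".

jlpclszrvl

Rule — take characters alternately from the front and the back (1st, last, 2nd, 2nd-last, ...), then move the first 3 characters to the end (rotate left by 3).
Doing the same to "rllcszlpjv": "jlpclszrvl".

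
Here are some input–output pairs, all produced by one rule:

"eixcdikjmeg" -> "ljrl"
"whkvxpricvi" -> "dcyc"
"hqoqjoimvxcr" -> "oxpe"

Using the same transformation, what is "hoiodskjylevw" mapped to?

The pattern: keep one character in every 3, starting at position 1 (positions 1st, 4th, 7th, ...), then shift every letter 7 places forward in the alphabet (wrapping around).
On "hoiodskjylevw": the first step gives "hoklw", and the second then gives "ovrsd".

ovrsd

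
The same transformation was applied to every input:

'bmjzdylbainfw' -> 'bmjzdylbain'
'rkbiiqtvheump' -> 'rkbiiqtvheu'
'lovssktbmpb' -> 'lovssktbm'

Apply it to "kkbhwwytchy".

Looking at the pairs, the operation is to delete the last 2 characters.
Applying that to "kkbhwwytchy" gives "kkbhwwytc".

kkbhwwytc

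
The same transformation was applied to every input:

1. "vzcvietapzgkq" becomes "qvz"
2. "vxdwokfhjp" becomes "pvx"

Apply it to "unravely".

The pattern: move the first 2 characters to the end (rotate left by 2), then keep only the last 3 characters.
For "unravely", step one produces "ravelyun"; step two turns that into "yun".

yun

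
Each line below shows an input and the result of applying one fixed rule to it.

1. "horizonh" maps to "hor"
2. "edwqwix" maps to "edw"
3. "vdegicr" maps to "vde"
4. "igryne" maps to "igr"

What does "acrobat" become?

acr

The transformation: keep only the first 3 characters.
On "acrobat" that produces "acr".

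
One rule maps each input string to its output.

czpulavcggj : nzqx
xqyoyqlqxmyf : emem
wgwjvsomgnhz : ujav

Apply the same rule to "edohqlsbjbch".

repq

In each case the input is transformed by: shift every letter 12 places backward in the alphabet (wrapping around), then keep one character in every 3, starting at position 2 (positions 2nd, 5th, 8th, ...).
Doing the same to "edohqlsbjbch": "repq".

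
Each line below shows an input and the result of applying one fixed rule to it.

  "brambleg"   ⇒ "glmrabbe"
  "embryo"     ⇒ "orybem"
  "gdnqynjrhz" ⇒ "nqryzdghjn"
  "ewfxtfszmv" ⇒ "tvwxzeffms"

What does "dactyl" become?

ltyacd

In each case the input is transformed by: sort the characters into alphabetical order, then swap the front and back halves of the string.
Starting from "dactyl": after the first operation, "acdlty"; after the second, "ltyacd".
(Check on "gdnqynjrhz": → "dghjnnqryz" → "nqryzdghjn" ✓)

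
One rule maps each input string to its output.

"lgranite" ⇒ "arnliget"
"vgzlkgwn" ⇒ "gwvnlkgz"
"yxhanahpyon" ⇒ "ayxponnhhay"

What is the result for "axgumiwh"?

What's happening: sort the characters into reverse alphabetical order, then swap the first and last characters.
"axgumiwh" → "xwumihga" → "awumihgx".

awumihgx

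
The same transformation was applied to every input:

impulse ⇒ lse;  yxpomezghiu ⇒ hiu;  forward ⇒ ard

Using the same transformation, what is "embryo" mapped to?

ryo

The pattern: keep only the last 3 characters.
Applying that to "embryo" gives "ryo".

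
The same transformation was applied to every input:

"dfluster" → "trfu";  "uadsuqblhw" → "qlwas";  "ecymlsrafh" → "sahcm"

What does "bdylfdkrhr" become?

The transformation: keep every other character starting from the second (positions 2nd, 4th, 6th, ...), then move the first 2 characters to the end (rotate left by 2).
"bdylfdkrhr" → "dldrr" → "drrdl".
(Check on "ecymlsrafh": → "cmsah" → "sahcm" ✓)

drrdl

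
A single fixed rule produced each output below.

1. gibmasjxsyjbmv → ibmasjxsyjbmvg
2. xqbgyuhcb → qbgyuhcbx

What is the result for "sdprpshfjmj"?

Each output is the input with this applied: move the first character to the end.
"sdprpshfjmj" → "dprpshfjmjs".

dprpshfjmjs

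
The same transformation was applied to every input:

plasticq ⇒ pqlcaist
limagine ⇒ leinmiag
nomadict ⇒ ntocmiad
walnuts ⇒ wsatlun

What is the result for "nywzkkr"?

nrykwkz

Each output is the input with this applied: take characters alternately from the front and the back (1st, last, 2nd, 2nd-last, ...).
Applying that to "nywzkkr" gives "nrykwkz".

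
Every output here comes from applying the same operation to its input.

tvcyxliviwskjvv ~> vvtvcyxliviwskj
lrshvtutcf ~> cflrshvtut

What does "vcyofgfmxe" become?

Rule — move the last 2 characters to the front (rotate right by 2).
For "vcyofgfmxe" the result is "xevcyofgfm".

xevcyofgfm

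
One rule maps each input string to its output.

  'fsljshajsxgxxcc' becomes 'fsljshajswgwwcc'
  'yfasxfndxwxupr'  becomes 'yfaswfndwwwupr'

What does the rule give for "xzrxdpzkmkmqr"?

wzrwdpzkmkmqr

The transformation: replace every "x" with "w".
On "xzrxdpzkmkmqr" that produces "wzrwdpzkmkmqr".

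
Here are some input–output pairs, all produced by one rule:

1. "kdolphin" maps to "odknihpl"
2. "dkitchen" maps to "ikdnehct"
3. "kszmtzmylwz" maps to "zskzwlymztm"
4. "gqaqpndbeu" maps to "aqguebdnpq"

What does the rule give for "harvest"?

rahtsev

Each output is the input with this applied: reverse the string, then move the last 3 characters to the front (rotate right by 3).
For "harvest", step one produces "tsevrah"; step two turns that into "rahtsev".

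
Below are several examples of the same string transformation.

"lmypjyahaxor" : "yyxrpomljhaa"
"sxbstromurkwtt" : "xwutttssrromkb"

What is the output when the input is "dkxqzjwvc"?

What's happening: sort the characters into reverse alphabetical order.
"dkxqzjwvc" → "zxwvqkjdc".

zxwvqkjdc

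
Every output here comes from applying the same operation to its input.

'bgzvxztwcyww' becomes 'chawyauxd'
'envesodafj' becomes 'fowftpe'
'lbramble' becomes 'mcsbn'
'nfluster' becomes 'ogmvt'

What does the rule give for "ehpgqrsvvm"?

fiqhrst

What's happening: shift every letter 1 place forward in the alphabet (wrapping around), then delete the last 3 characters.
Doing the same to "ehpgqrsvvm": "fiqhrst".
(Check on "lbramble": → "mcsbncmf" → "mcsbn" ✓)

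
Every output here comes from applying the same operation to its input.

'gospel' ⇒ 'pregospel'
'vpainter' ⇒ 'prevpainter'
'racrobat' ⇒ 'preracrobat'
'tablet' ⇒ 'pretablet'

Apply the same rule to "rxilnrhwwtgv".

prerxilnrhwwtgv

What's happening: prepend "pre".
Doing the same to "rxilnrhwwtgv": "prerxilnrhwwtgv".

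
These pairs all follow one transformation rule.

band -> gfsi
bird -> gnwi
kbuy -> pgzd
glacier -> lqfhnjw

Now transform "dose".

itxj

In each case the input is transformed by: shift every letter 5 places forward in the alphabet (wrapping around).
"dose" → "itxj".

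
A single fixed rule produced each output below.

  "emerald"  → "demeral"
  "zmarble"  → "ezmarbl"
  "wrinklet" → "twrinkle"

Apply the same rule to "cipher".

rciphe

What's happening: move the last character to the front.
For "cipher" the result is "rciphe".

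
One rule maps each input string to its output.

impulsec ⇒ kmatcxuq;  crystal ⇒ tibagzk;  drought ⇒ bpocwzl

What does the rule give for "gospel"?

tmxawo

What's happening: reverse the string, then shift every letter 8 places forward in the alphabet (wrapping around).
"gospel" → "lepsog" → "tmxawo".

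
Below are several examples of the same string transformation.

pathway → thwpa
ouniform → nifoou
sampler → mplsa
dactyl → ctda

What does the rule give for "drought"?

ougdr

What's happening: delete the last 2 characters, then move the first 2 characters to the end (rotate left by 2).
Applying both steps to "drought": "droug", then "ougdr".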